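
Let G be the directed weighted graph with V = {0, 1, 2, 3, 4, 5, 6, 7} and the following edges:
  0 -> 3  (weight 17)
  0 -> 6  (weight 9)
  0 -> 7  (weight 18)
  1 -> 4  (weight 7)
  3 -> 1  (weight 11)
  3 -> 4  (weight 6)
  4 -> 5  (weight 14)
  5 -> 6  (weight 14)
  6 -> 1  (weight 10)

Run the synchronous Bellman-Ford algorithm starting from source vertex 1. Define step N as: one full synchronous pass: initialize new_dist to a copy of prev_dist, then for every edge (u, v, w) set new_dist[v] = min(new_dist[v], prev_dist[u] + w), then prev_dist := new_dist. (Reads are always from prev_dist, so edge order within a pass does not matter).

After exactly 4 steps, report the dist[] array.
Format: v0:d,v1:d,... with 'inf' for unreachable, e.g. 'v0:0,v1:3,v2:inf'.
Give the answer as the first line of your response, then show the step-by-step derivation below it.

v0:inf,v1:0,v2:inf,v3:inf,v4:7,v5:21,v6:35,v7:inf

step 1: dist = v0:inf,v1:0,v2:inf,v3:inf,v4:7,v5:inf,v6:inf,v7:inf
step 2: dist = v0:inf,v1:0,v2:inf,v3:inf,v4:7,v5:21,v6:inf,v7:inf
step 3: dist = v0:inf,v1:0,v2:inf,v3:inf,v4:7,v5:21,v6:35,v7:inf
step 4: dist = v0:inf,v1:0,v2:inf,v3:inf,v4:7,v5:21,v6:35,v7:inf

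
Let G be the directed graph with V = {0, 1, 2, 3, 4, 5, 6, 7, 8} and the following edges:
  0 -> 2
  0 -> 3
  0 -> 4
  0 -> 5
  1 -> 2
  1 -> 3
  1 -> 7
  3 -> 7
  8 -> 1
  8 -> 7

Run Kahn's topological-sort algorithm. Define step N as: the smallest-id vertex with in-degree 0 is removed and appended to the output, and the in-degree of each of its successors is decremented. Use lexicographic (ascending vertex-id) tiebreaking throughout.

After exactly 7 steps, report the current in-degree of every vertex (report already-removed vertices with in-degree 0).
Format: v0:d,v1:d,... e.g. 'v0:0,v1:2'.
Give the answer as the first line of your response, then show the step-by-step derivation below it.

v0:0,v1:0,v2:0,v3:0,v4:0,v5:0,v6:0,v7:1,v8:0

step 1: output 0; order=[0]; indeg=(0,1,1,1,0,0,0,3,0)
step 2: output 4; order=[0,4]; indeg=(0,1,1,1,0,0,0,3,0)
step 3: output 5; order=[0,4,5]; indeg=(0,1,1,1,0,0,0,3,0)
step 4: output 6; order=[0,4,5,6]; indeg=(0,1,1,1,0,0,0,3,0)
step 5: output 8; order=[0,4,5,6,8]; indeg=(0,0,1,1,0,0,0,2,0)
step 6: output 1; order=[0,4,5,6,8,1]; indeg=(0,0,0,0,0,0,0,1,0)
step 7: output 2; order=[0,4,5,6,8,1,2]; indeg=(0,0,0,0,0,0,0,1,0)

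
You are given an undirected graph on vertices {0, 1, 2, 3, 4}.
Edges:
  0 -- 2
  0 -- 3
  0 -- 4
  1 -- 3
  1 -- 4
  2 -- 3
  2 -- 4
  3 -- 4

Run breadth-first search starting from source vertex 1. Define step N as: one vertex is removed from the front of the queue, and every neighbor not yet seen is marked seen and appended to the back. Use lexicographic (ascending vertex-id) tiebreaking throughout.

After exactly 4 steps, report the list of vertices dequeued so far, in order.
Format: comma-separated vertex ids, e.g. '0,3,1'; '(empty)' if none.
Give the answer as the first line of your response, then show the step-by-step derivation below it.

1,3,4,0

step 1: dequeue 1; queue=[3,4]; order=1
step 2: dequeue 3; queue=[4,0,2]; order=1,3
step 3: dequeue 4; queue=[0,2]; order=1,3,4
step 4: dequeue 0; queue=[2]; order=1,3,4,0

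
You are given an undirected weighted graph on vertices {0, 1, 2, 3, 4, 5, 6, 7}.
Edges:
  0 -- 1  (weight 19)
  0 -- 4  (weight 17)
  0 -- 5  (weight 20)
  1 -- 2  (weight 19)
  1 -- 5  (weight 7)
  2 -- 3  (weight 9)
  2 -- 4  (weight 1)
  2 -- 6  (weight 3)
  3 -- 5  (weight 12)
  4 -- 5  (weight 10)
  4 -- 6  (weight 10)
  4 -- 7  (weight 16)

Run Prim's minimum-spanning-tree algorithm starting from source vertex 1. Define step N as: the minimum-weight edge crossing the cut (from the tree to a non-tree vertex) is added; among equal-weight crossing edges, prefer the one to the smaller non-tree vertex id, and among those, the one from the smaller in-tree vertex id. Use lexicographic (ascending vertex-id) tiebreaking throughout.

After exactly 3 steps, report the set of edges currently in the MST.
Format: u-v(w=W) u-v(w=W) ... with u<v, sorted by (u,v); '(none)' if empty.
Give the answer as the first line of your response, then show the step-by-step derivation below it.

1-5(w=7) 2-4(w=1) 4-5(w=10)

step 1: add edge 1-5 (w=7); MST = {1-5(w=7)}
step 2: add edge 4-5 (w=10); MST = {1-5(w=7) 4-5(w=10)}
step 3: add edge 2-4 (w=1); MST = {1-5(w=7) 2-4(w=1) 4-5(w=10)}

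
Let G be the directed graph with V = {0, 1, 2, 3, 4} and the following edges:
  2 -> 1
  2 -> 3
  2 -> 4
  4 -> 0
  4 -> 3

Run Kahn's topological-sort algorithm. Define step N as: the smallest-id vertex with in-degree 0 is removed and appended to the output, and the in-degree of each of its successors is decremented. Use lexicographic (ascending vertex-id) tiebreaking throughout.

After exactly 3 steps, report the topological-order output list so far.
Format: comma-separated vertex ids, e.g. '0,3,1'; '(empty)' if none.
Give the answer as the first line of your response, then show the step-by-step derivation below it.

2,1,4

step 1: output 2; order=[2]; indeg=(1,0,0,1,0)
step 2: output 1; order=[2,1]; indeg=(1,0,0,1,0)
step 3: output 4; order=[2,1,4]; indeg=(0,0,0,0,0)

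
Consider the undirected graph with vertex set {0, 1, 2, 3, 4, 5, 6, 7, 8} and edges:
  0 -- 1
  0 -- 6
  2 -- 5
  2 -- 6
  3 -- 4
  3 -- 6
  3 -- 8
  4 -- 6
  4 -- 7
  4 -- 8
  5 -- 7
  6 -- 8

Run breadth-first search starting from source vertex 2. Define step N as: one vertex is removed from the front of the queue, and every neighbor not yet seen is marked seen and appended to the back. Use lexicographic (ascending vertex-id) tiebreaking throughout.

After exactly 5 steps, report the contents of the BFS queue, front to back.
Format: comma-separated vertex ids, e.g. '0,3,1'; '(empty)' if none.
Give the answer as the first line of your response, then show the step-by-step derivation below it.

3,4,8,1

step 1: dequeue 2; queue=[5,6]; order=2
step 2: dequeue 5; queue=[6,7]; order=2,5
step 3: dequeue 6; queue=[7,0,3,4,8]; order=2,5,6
step 4: dequeue 7; queue=[0,3,4,8]; order=2,5,6,7
step 5: dequeue 0; queue=[3,4,8,1]; order=2,5,6,7,0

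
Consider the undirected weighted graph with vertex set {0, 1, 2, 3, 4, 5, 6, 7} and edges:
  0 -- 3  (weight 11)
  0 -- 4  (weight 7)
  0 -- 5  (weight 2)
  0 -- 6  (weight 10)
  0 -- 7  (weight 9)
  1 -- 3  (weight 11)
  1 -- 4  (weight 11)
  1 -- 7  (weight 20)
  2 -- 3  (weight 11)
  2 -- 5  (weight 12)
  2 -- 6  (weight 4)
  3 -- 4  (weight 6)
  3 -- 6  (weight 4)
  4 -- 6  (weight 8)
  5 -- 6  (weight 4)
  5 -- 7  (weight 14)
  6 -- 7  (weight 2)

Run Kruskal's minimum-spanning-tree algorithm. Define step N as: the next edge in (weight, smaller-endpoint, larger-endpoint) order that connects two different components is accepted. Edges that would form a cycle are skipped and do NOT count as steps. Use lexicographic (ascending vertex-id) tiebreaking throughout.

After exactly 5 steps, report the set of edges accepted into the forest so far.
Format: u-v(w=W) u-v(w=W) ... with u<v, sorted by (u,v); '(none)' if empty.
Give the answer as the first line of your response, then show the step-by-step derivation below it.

0-5(w=2) 2-6(w=4) 3-6(w=4) 5-6(w=4) 6-7(w=2)

step 1: add edge 0-5 (w=2); MST = {0-5(w=2)}
step 2: add edge 6-7 (w=2); MST = {0-5(w=2) 6-7(w=2)}
step 3: add edge 2-6 (w=4); MST = {0-5(w=2) 2-6(w=4) 6-7(w=2)}
step 4: add edge 3-6 (w=4); MST = {0-5(w=2) 2-6(w=4) 3-6(w=4) 6-7(w=2)}
step 5: add edge 5-6 (w=4); MST = {0-5(w=2) 2-6(w=4) 3-6(w=4) 5-6(w=4) 6-7(w=2)}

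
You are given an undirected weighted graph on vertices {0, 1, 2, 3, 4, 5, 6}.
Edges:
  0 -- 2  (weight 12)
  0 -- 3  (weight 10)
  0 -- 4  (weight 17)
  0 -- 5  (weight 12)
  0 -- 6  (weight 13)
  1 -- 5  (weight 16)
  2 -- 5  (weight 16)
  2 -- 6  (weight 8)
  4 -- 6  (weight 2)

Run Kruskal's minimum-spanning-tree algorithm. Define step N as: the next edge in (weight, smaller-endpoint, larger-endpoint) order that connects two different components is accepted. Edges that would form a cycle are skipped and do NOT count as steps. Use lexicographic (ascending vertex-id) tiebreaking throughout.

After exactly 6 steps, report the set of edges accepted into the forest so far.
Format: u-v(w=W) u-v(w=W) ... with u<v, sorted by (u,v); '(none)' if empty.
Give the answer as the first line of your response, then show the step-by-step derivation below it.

0-2(w=12) 0-3(w=10) 0-5(w=12) 1-5(w=16) 2-6(w=8) 4-6(w=2)

step 1: add edge 4-6 (w=2); MST = {4-6(w=2)}
step 2: add edge 2-6 (w=8); MST = {2-6(w=8) 4-6(w=2)}
step 3: add edge 0-3 (w=10); MST = {0-3(w=10) 2-6(w=8) 4-6(w=2)}
step 4: add edge 0-2 (w=12); MST = {0-2(w=12) 0-3(w=10) 2-6(w=8) 4-6(w=2)}
step 5: add edge 0-5 (w=12); MST = {0-2(w=12) 0-3(w=10) 0-5(w=12) 2-6(w=8) 4-6(w=2)}
step 6: add edge 1-5 (w=16); MST = {0-2(w=12) 0-3(w=10) 0-5(w=12) 1-5(w=16) 2-6(w=8) 4-6(w=2)}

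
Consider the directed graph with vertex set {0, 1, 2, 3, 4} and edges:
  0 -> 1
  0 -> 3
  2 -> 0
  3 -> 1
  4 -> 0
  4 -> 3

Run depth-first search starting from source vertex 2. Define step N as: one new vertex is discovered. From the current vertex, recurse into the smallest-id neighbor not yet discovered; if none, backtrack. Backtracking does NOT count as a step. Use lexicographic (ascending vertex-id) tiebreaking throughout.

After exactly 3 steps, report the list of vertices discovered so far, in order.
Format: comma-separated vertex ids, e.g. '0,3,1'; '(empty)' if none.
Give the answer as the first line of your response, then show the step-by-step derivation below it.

2,0,1

step 1: discover 2; path=2; order=2
step 2: discover 0; path=2>0; order=2,0
step 3: discover 1; path=2>0>1; order=2,0,1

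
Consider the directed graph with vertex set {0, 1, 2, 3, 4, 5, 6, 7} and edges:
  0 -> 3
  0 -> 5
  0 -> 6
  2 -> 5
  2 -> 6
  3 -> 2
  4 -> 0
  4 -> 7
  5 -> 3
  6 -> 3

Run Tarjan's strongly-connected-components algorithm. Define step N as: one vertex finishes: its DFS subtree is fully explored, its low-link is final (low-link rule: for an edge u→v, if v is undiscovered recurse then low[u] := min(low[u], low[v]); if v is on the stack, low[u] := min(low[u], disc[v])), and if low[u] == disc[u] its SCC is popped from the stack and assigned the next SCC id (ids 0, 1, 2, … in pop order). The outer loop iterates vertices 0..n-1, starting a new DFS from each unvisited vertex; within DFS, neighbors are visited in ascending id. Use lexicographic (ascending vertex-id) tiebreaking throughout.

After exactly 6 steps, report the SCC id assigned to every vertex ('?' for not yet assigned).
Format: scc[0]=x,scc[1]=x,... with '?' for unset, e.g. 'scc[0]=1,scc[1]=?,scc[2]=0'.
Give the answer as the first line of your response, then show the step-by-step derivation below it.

scc[0]=1,scc[1]=2,scc[2]=0,scc[3]=0,scc[4]=?,scc[5]=0,scc[6]=0,scc[7]=?

step 1: low=(low[0]=0,low[1]=?,low[2]=2,low[3]=1,low[4]=?,low[5]=1,low[6]=?,low[7]=?); scc=(scc[0]=?,scc[1]=?,scc[2]=?,scc[3]=?,scc[4]=?,scc[5]=?,scc[6]=?,scc[7]=?)
step 2: low=(low[0]=0,low[1]=?,low[2]=1,low[3]=1,low[4]=?,low[5]=1,low[6]=1,low[7]=?); scc=(scc[0]=?,scc[1]=?,scc[2]=?,scc[3]=?,scc[4]=?,scc[5]=?,scc[6]=?,scc[7]=?)
step 3: low=(low[0]=0,low[1]=?,low[2]=1,low[3]=1,low[4]=?,low[5]=1,low[6]=1,low[7]=?); scc=(scc[0]=?,scc[1]=?,scc[2]=?,scc[3]=?,scc[4]=?,scc[5]=?,scc[6]=?,scc[7]=?)
step 4: low=(low[0]=0,low[1]=?,low[2]=1,low[3]=1,low[4]=?,low[5]=1,low[6]=1,low[7]=?); scc=(scc[0]=?,scc[1]=?,scc[2]=0,scc[3]=0,scc[4]=?,scc[5]=0,scc[6]=0,scc[7]=?)
step 5: low=(low[0]=0,low[1]=?,low[2]=1,low[3]=1,low[4]=?,low[5]=1,low[6]=1,low[7]=?); scc=(scc[0]=1,scc[1]=?,scc[2]=0,scc[3]=0,scc[4]=?,scc[5]=0,scc[6]=0,scc[7]=?)
step 6: low=(low[0]=0,low[1]=5,low[2]=1,low[3]=1,low[4]=?,low[5]=1,low[6]=1,low[7]=?); scc=(scc[0]=1,scc[1]=2,scc[2]=0,scc[3]=0,scc[4]=?,scc[5]=0,scc[6]=0,scc[7]=?)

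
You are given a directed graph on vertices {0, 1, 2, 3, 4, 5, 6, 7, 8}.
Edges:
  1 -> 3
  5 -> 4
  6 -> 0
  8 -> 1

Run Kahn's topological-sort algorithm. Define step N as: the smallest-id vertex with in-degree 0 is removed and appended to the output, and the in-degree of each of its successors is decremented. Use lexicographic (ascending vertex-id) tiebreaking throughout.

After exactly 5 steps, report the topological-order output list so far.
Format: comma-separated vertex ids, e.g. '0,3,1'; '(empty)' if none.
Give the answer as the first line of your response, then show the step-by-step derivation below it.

2,5,4,6,0

step 1: output 2; order=[2]; indeg=(1,1,0,1,1,0,0,0,0)
step 2: output 5; order=[2,5]; indeg=(1,1,0,1,0,0,0,0,0)
step 3: output 4; order=[2,5,4]; indeg=(1,1,0,1,0,0,0,0,0)
step 4: output 6; order=[2,5,4,6]; indeg=(0,1,0,1,0,0,0,0,0)
step 5: output 0; order=[2,5,4,6,0]; indeg=(0,1,0,1,0,0,0,0,0)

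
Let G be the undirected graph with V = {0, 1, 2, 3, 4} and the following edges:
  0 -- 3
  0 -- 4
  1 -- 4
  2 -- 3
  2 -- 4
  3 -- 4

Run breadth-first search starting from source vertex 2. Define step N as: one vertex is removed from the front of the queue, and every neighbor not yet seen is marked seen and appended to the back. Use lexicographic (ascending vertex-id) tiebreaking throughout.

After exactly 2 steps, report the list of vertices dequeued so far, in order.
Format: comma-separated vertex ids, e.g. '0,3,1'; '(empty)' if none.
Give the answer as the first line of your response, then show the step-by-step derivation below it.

2,3

step 1: dequeue 2; queue=[3,4]; order=2
step 2: dequeue 3; queue=[4,0]; order=2,3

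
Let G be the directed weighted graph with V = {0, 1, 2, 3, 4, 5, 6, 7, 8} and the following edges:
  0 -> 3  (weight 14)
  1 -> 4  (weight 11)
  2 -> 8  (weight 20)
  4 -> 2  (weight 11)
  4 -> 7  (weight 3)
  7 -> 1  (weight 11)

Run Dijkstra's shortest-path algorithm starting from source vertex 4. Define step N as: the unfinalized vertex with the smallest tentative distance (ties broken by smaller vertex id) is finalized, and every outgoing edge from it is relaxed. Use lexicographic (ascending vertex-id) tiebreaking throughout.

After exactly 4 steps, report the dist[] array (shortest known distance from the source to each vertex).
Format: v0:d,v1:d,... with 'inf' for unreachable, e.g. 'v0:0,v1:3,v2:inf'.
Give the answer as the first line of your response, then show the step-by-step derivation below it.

v0:inf,v1:14,v2:11,v3:inf,v4:0,v5:inf,v6:inf,v7:3,v8:31

step 1: dist = v0:inf,v1:inf,v2:11,v3:inf,v4:0,v5:inf,v6:inf,v7:3,v8:inf
step 2: dist = v0:inf,v1:14,v2:11,v3:inf,v4:0,v5:inf,v6:inf,v7:3,v8:inf
step 3: dist = v0:inf,v1:14,v2:11,v3:inf,v4:0,v5:inf,v6:inf,v7:3,v8:31
step 4: dist = v0:inf,v1:14,v2:11,v3:inf,v4:0,v5:inf,v6:inf,v7:3,v8:31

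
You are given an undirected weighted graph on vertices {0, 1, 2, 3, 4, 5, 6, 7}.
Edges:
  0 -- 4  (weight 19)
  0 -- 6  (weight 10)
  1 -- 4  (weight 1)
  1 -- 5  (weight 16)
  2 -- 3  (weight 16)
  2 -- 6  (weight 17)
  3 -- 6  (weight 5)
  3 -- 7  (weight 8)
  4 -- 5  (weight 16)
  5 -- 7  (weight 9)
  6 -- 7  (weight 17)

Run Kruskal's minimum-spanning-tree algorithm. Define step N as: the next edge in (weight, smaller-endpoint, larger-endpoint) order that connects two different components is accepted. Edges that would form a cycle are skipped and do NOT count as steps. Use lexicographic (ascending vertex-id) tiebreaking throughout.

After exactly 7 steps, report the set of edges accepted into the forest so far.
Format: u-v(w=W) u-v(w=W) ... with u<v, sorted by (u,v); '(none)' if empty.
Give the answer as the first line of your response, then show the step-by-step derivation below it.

0-6(w=10) 1-4(w=1) 1-5(w=16) 2-3(w=16) 3-6(w=5) 3-7(w=8) 5-7(w=9)

step 1: add edge 1-4 (w=1); MST = {1-4(w=1)}
step 2: add edge 3-6 (w=5); MST = {1-4(w=1) 3-6(w=5)}
step 3: add edge 3-7 (w=8); MST = {1-4(w=1) 3-6(w=5) 3-7(w=8)}
step 4: add edge 5-7 (w=9); MST = {1-4(w=1) 3-6(w=5) 3-7(w=8) 5-7(w=9)}
step 5: add edge 0-6 (w=10); MST = {0-6(w=10) 1-4(w=1) 3-6(w=5) 3-7(w=8) 5-7(w=9)}
step 6: add edge 1-5 (w=16); MST = {0-6(w=10) 1-4(w=1) 1-5(w=16) 3-6(w=5) 3-7(w=8) 5-7(w=9)}
step 7: add edge 2-3 (w=16); MST = {0-6(w=10) 1-4(w=1) 1-5(w=16) 2-3(w=16) 3-6(w=5) 3-7(w=8) 5-7(w=9)}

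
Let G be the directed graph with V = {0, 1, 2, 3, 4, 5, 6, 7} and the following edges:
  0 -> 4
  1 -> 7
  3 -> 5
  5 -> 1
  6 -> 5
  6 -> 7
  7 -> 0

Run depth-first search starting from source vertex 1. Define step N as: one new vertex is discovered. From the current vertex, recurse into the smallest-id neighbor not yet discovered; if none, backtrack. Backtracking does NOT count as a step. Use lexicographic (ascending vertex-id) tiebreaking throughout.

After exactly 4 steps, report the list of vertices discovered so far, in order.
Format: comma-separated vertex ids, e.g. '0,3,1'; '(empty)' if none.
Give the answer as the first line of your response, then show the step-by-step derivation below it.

1,7,0,4

step 1: discover 1; path=1; order=1
step 2: discover 7; path=1>7; order=1,7
step 3: discover 0; path=1>7>0; order=1,7,0
step 4: discover 4; path=1>7>0>4; order=1,7,0,4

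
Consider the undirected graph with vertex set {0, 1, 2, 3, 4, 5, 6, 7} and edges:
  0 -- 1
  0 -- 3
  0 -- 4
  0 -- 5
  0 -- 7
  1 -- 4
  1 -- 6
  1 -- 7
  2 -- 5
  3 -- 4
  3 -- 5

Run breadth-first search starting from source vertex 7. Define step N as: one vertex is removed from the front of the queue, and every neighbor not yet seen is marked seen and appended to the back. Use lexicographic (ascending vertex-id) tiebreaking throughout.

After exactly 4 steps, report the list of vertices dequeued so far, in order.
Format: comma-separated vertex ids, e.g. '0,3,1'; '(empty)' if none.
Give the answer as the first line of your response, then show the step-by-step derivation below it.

7,0,1,3

step 1: dequeue 7; queue=[0,1]; order=7
step 2: dequeue 0; queue=[1,3,4,5]; order=7,0
step 3: dequeue 1; queue=[3,4,5,6]; order=7,0,1
step 4: dequeue 3; queue=[4,5,6]; order=7,0,1,3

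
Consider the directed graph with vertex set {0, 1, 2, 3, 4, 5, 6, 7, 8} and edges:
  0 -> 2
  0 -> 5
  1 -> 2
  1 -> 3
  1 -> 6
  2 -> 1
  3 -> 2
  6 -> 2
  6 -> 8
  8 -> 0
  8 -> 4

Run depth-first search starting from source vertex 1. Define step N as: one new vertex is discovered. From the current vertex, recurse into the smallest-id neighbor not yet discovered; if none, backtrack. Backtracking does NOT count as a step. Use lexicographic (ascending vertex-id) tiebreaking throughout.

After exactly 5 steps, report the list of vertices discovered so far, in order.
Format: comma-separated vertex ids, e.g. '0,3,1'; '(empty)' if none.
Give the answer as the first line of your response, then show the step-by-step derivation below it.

1,2,3,6,8

step 1: discover 1; path=1; order=1
step 2: discover 2; path=1>2; order=1,2
step 3: discover 3; path=1>3; order=1,2,3
step 4: discover 6; path=1>6; order=1,2,3,6
step 5: discover 8; path=1>6>8; order=1,2,3,6,8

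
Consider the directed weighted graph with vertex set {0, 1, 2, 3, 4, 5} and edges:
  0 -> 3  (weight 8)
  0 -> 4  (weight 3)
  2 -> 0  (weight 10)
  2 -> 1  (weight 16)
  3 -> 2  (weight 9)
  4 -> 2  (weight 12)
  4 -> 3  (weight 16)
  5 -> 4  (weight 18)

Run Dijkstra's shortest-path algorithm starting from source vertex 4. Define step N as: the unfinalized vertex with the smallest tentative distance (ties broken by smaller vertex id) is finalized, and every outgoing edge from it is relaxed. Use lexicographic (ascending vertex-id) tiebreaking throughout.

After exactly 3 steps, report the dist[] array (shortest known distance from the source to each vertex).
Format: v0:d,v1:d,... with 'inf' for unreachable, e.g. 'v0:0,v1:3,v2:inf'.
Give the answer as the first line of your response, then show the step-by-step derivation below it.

v0:22,v1:28,v2:12,v3:16,v4:0,v5:inf

step 1: dist = v0:inf,v1:inf,v2:12,v3:16,v4:0,v5:inf
step 2: dist = v0:22,v1:28,v2:12,v3:16,v4:0,v5:inf
step 3: dist = v0:22,v1:28,v2:12,v3:16,v4:0,v5:inf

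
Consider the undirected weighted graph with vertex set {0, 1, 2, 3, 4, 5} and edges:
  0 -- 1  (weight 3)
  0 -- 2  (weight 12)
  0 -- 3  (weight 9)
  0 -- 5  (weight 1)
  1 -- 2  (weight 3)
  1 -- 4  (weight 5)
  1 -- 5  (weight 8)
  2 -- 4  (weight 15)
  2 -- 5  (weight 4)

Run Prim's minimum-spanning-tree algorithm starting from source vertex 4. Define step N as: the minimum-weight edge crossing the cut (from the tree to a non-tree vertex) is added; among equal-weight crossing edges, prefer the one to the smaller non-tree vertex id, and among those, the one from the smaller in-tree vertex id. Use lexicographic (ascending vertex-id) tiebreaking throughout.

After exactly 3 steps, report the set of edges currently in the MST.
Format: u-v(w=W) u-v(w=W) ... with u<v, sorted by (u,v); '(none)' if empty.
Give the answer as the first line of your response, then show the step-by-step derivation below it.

0-1(w=3) 0-5(w=1) 1-4(w=5)

step 1: add edge 1-4 (w=5); MST = {1-4(w=5)}
step 2: add edge 0-1 (w=3); MST = {0-1(w=3) 1-4(w=5)}
step 3: add edge 0-5 (w=1); MST = {0-1(w=3) 0-5(w=1) 1-4(w=5)}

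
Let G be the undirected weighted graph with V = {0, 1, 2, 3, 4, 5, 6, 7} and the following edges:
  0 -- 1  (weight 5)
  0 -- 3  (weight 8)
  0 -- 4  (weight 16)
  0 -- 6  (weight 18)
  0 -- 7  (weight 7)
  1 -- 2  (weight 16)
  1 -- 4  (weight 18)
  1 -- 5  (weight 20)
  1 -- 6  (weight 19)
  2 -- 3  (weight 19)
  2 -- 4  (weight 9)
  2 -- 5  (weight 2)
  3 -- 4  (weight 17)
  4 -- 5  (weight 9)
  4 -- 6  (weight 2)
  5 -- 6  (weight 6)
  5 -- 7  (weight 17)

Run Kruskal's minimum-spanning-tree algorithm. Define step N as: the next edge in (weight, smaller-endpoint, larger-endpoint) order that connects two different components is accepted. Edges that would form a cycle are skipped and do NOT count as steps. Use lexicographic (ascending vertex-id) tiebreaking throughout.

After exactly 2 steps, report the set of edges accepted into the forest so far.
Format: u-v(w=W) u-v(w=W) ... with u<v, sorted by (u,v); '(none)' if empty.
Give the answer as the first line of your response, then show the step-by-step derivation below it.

2-5(w=2) 4-6(w=2)

step 1: add edge 2-5 (w=2); MST = {2-5(w=2)}
step 2: add edge 4-6 (w=2); MST = {2-5(w=2) 4-6(w=2)}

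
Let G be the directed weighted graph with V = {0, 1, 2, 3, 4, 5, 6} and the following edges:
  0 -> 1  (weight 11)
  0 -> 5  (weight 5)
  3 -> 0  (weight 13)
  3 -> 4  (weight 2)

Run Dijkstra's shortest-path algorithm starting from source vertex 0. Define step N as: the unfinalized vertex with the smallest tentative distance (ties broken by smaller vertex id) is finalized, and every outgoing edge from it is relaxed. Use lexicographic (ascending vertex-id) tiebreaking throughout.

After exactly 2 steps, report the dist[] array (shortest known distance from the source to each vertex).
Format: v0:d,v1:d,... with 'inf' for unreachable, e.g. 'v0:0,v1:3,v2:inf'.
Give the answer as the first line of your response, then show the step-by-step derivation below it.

v0:0,v1:11,v2:inf,v3:inf,v4:inf,v5:5,v6:inf

step 1: dist = v0:0,v1:11,v2:inf,v3:inf,v4:inf,v5:5,v6:inf
step 2: dist = v0:0,v1:11,v2:inf,v3:inf,v4:inf,v5:5,v6:inf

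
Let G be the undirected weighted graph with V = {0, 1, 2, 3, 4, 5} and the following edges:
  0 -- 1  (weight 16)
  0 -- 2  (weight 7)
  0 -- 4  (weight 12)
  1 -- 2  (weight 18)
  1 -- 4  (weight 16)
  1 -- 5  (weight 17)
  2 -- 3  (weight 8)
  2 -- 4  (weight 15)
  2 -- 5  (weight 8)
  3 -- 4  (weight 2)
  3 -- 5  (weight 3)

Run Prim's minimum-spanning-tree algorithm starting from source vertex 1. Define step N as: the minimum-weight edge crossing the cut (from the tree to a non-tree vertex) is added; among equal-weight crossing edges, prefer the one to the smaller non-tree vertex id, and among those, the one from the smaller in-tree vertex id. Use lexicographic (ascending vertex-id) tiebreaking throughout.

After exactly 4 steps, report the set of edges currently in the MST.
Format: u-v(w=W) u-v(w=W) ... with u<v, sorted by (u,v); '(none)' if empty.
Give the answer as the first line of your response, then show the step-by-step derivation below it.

0-1(w=16) 0-2(w=7) 2-3(w=8) 3-4(w=2)

step 1: add edge 0-1 (w=16); MST = {0-1(w=16)}
step 2: add edge 0-2 (w=7); MST = {0-1(w=16) 0-2(w=7)}
step 3: add edge 2-3 (w=8); MST = {0-1(w=16) 0-2(w=7) 2-3(w=8)}
step 4: add edge 3-4 (w=2); MST = {0-1(w=16) 0-2(w=7) 2-3(w=8) 3-4(w=2)}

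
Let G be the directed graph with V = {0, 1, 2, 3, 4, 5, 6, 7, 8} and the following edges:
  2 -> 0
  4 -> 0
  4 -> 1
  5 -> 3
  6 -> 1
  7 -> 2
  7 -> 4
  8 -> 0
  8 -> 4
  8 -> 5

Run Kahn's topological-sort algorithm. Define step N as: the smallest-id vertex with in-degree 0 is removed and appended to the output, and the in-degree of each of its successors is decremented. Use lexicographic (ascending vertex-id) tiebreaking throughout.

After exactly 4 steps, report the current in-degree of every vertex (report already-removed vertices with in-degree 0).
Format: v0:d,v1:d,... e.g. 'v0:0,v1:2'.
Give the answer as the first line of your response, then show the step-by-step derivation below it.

v0:1,v1:1,v2:0,v3:1,v4:0,v5:0,v6:0,v7:0,v8:0

step 1: output 6; order=[6]; indeg=(3,1,1,1,2,1,0,0,0)
step 2: output 7; order=[6,7]; indeg=(3,1,0,1,1,1,0,0,0)
step 3: output 2; order=[6,7,2]; indeg=(2,1,0,1,1,1,0,0,0)
step 4: output 8; order=[6,7,2,8]; indeg=(1,1,0,1,0,0,0,0,0)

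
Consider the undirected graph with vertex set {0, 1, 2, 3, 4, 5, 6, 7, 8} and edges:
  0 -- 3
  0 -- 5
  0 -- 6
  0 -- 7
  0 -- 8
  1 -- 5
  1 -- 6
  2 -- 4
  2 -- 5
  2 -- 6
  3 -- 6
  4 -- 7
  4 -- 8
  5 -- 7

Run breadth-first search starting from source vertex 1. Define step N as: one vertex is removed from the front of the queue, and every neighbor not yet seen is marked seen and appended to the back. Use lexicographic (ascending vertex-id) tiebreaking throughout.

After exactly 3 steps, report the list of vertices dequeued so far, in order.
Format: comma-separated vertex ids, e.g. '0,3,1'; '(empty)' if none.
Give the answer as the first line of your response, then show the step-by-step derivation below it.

1,5,6

step 1: dequeue 1; queue=[5,6]; order=1
step 2: dequeue 5; queue=[6,0,2,7]; order=1,5
step 3: dequeue 6; queue=[0,2,7,3]; order=1,5,6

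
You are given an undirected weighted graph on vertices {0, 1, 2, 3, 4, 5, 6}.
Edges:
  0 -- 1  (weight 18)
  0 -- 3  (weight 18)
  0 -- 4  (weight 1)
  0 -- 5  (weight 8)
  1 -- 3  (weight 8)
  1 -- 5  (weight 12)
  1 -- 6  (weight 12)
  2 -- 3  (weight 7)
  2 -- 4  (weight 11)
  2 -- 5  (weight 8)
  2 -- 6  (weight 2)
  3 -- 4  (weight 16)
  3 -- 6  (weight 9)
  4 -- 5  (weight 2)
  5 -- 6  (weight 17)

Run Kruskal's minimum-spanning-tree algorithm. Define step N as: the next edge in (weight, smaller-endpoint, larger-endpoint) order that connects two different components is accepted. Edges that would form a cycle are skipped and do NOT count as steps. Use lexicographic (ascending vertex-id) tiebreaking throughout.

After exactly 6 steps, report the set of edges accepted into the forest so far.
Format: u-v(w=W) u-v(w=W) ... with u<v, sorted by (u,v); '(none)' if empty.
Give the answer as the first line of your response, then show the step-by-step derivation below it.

0-4(w=1) 1-3(w=8) 2-3(w=7) 2-5(w=8) 2-6(w=2) 4-5(w=2)

step 1: add edge 0-4 (w=1); MST = {0-4(w=1)}
step 2: add edge 2-6 (w=2); MST = {0-4(w=1) 2-6(w=2)}
step 3: add edge 4-5 (w=2); MST = {0-4(w=1) 2-6(w=2) 4-5(w=2)}
step 4: add edge 2-3 (w=7); MST = {0-4(w=1) 2-3(w=7) 2-6(w=2) 4-5(w=2)}
step 5: add edge 1-3 (w=8); MST = {0-4(w=1) 1-3(w=8) 2-3(w=7) 2-6(w=2) 4-5(w=2)}
step 6: add edge 2-5 (w=8); MST = {0-4(w=1) 1-3(w=8) 2-3(w=7) 2-5(w=8) 2-6(w=2) 4-5(w=2)}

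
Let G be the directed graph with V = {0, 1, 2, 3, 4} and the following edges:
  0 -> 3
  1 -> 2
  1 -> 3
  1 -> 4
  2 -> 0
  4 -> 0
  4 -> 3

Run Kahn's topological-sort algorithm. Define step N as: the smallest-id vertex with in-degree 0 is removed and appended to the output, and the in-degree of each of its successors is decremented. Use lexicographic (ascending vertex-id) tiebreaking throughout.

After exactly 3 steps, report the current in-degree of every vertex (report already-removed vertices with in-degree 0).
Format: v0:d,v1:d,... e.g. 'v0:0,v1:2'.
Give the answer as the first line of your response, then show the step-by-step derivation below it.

v0:0,v1:0,v2:0,v3:1,v4:0

step 1: output 1; order=[1]; indeg=(2,0,0,2,0)
step 2: output 2; order=[1,2]; indeg=(1,0,0,2,0)
step 3: output 4; order=[1,2,4]; indeg=(0,0,0,1,0)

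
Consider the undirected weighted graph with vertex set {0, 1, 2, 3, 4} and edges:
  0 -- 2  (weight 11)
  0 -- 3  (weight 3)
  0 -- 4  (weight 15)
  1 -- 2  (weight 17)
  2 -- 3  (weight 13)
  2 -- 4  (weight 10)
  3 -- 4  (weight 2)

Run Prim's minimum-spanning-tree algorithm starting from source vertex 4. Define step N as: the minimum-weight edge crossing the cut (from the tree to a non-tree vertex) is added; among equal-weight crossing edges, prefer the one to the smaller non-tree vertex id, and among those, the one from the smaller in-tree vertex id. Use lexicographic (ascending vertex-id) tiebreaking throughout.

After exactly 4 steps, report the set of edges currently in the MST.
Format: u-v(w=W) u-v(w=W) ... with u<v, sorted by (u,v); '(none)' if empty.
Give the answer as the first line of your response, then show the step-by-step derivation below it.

0-3(w=3) 1-2(w=17) 2-4(w=10) 3-4(w=2)

step 1: add edge 3-4 (w=2); MST = {3-4(w=2)}
step 2: add edge 0-3 (w=3); MST = {0-3(w=3) 3-4(w=2)}
step 3: add edge 2-4 (w=10); MST = {0-3(w=3) 2-4(w=10) 3-4(w=2)}
step 4: add edge 1-2 (w=17); MST = {0-3(w=3) 1-2(w=17) 2-4(w=10) 3-4(w=2)}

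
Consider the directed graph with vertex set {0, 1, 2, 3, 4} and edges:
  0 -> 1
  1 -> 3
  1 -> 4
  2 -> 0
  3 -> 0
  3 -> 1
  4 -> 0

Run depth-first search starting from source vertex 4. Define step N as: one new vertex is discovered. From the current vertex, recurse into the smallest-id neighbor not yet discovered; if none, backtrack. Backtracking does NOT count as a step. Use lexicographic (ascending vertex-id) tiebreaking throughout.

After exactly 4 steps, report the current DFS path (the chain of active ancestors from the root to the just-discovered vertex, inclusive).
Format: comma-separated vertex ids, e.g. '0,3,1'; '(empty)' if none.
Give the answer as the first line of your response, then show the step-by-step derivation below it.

4,0,1,3

step 1: discover 4; path=4; order=4
step 2: discover 0; path=4>0; order=4,0
step 3: discover 1; path=4>0>1; order=4,0,1
step 4: discover 3; path=4>0>1>3; order=4,0,1,3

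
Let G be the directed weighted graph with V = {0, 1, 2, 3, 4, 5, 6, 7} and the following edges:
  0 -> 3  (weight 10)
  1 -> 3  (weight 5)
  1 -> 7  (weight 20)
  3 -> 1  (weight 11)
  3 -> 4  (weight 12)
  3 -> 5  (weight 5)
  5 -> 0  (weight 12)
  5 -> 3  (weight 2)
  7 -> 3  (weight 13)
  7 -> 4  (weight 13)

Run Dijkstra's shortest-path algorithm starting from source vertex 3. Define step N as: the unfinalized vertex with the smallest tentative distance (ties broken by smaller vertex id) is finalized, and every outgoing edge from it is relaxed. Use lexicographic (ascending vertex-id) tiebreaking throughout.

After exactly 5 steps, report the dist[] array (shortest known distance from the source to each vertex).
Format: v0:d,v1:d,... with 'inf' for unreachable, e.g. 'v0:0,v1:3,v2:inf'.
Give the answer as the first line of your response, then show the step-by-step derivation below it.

v0:17,v1:11,v2:inf,v3:0,v4:12,v5:5,v6:inf,v7:31

step 1: dist = v0:inf,v1:11,v2:inf,v3:0,v4:12,v5:5,v6:inf,v7:inf
step 2: dist = v0:17,v1:11,v2:inf,v3:0,v4:12,v5:5,v6:inf,v7:inf
step 3: dist = v0:17,v1:11,v2:inf,v3:0,v4:12,v5:5,v6:inf,v7:31
step 4: dist = v0:17,v1:11,v2:inf,v3:0,v4:12,v5:5,v6:inf,v7:31
step 5: dist = v0:17,v1:11,v2:inf,v3:0,v4:12,v5:5,v6:inf,v7:31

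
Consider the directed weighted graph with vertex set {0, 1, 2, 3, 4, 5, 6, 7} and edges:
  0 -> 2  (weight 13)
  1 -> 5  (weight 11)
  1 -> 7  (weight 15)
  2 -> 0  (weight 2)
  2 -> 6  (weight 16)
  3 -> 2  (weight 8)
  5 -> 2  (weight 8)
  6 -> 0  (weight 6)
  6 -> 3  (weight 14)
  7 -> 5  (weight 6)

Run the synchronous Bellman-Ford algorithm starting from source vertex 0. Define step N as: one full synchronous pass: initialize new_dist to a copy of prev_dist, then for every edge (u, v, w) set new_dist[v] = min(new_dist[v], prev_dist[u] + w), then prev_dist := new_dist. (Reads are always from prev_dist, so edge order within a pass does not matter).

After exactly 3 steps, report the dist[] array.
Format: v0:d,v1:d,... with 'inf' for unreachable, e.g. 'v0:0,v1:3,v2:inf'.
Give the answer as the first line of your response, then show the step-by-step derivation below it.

v0:0,v1:inf,v2:13,v3:43,v4:inf,v5:inf,v6:29,v7:inf

step 1: dist = v0:0,v1:inf,v2:13,v3:inf,v4:inf,v5:inf,v6:inf,v7:inf
step 2: dist = v0:0,v1:inf,v2:13,v3:inf,v4:inf,v5:inf,v6:29,v7:inf
step 3: dist = v0:0,v1:inf,v2:13,v3:43,v4:inf,v5:inf,v6:29,v7:inf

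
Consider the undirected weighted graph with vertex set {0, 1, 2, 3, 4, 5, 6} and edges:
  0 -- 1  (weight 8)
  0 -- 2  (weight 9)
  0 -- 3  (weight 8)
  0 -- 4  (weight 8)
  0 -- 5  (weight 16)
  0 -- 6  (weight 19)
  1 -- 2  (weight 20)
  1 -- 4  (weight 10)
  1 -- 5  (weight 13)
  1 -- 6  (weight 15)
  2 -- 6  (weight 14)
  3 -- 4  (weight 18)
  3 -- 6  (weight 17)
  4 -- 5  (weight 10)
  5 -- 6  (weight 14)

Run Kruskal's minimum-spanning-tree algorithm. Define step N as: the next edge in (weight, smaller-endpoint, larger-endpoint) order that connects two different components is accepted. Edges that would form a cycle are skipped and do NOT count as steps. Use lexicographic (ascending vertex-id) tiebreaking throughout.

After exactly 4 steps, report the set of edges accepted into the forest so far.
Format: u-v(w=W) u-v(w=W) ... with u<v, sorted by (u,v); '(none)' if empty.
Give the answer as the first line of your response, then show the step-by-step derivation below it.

0-1(w=8) 0-2(w=9) 0-3(w=8) 0-4(w=8)

step 1: add edge 0-1 (w=8); MST = {0-1(w=8)}
step 2: add edge 0-3 (w=8); MST = {0-1(w=8) 0-3(w=8)}
step 3: add edge 0-4 (w=8); MST = {0-1(w=8) 0-3(w=8) 0-4(w=8)}
step 4: add edge 0-2 (w=9); MST = {0-1(w=8) 0-2(w=9) 0-3(w=8) 0-4(w=8)}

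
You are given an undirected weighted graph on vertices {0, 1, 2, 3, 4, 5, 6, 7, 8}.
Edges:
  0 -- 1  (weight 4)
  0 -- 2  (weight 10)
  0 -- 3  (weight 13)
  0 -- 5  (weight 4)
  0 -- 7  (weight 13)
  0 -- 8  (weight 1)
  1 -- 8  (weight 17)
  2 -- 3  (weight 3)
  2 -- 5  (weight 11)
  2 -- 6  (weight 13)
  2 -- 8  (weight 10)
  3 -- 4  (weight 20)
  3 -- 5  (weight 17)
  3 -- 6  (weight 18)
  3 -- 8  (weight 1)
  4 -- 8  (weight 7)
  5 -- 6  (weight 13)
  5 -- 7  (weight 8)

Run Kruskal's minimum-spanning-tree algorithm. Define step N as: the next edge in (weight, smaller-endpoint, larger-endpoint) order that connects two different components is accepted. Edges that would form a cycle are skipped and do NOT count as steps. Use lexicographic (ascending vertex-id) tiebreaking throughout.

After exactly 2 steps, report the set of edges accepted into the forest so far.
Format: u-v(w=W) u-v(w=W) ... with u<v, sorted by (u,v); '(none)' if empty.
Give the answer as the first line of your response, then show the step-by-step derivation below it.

0-8(w=1) 3-8(w=1)

step 1: add edge 0-8 (w=1); MST = {0-8(w=1)}
step 2: add edge 3-8 (w=1); MST = {0-8(w=1) 3-8(w=1)}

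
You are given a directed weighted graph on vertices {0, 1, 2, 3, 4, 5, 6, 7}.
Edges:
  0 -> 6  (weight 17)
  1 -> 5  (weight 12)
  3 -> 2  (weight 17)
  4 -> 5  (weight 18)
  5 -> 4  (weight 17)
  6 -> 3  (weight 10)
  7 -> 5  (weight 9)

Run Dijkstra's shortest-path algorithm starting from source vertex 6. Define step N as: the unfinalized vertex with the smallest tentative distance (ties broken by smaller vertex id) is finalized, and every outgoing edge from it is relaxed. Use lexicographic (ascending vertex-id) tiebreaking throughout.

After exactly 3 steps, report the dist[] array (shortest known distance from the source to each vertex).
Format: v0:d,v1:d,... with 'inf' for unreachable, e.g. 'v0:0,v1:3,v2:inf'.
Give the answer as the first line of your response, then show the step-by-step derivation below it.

v0:inf,v1:inf,v2:27,v3:10,v4:inf,v5:inf,v6:0,v7:inf

step 1: dist = v0:inf,v1:inf,v2:inf,v3:10,v4:inf,v5:inf,v6:0,v7:inf
step 2: dist = v0:inf,v1:inf,v2:27,v3:10,v4:inf,v5:inf,v6:0,v7:inf
step 3: dist = v0:inf,v1:inf,v2:27,v3:10,v4:inf,v5:inf,v6:0,v7:inf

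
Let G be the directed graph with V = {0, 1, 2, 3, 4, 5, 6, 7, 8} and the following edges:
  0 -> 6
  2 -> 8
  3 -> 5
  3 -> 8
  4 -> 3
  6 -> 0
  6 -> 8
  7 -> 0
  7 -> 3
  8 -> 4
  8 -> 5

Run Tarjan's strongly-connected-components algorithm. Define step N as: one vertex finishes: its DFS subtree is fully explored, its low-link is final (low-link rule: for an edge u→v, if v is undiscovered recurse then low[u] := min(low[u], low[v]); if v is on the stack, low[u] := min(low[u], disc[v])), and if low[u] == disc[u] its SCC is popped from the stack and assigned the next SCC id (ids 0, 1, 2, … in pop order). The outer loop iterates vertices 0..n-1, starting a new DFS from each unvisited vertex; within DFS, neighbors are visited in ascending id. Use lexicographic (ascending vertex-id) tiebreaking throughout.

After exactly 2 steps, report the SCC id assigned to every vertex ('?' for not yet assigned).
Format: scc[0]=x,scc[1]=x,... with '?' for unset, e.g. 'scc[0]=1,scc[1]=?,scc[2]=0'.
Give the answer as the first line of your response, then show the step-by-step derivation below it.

scc[0]=?,scc[1]=?,scc[2]=?,scc[3]=?,scc[4]=?,scc[5]=0,scc[6]=?,scc[7]=?,scc[8]=?

step 1: low=(low[0]=0,low[1]=?,low[2]=?,low[3]=4,low[4]=3,low[5]=5,low[6]=0,low[7]=?,low[8]=2); scc=(scc[0]=?,scc[1]=?,scc[2]=?,scc[3]=?,scc[4]=?,scc[5]=0,scc[6]=?,scc[7]=?,scc[8]=?)
step 2: low=(low[0]=0,low[1]=?,low[2]=?,low[3]=2,low[4]=3,low[5]=5,low[6]=0,low[7]=?,low[8]=2); scc=(scc[0]=?,scc[1]=?,scc[2]=?,scc[3]=?,scc[4]=?,scc[5]=0,scc[6]=?,scc[7]=?,scc[8]=?)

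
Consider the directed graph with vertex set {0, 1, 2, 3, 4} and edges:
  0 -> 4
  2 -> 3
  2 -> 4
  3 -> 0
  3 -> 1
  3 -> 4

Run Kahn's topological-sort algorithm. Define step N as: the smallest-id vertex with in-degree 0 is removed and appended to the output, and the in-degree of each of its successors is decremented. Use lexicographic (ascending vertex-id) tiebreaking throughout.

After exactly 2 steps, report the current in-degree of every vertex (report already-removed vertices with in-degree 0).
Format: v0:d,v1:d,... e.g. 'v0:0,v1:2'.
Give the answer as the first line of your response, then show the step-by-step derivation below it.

v0:0,v1:0,v2:0,v3:0,v4:1

step 1: output 2; order=[2]; indeg=(1,1,0,0,2)
step 2: output 3; order=[2,3]; indeg=(0,0,0,0,1)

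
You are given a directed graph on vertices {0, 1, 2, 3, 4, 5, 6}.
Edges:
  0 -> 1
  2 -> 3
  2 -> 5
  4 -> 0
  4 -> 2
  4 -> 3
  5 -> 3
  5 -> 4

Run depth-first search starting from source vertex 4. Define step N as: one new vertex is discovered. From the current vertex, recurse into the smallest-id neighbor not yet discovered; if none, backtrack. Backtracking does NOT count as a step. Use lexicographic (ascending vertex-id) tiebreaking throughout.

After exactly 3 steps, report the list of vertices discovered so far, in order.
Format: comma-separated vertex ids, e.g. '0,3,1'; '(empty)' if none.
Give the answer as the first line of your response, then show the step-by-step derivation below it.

4,0,1

step 1: discover 4; path=4; order=4
step 2: discover 0; path=4>0; order=4,0
step 3: discover 1; path=4>0>1; order=4,0,1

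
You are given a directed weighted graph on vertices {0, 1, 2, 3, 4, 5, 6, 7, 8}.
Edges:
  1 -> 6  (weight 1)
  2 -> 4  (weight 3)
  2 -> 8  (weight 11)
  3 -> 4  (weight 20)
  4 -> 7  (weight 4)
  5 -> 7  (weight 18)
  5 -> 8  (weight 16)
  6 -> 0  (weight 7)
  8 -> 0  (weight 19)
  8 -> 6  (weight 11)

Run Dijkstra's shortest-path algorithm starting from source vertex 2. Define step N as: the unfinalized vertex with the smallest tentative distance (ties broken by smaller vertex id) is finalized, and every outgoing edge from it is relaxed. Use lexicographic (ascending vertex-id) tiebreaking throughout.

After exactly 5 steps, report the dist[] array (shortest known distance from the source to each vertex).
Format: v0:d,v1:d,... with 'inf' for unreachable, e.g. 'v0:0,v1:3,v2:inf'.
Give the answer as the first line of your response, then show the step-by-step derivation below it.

v0:29,v1:inf,v2:0,v3:inf,v4:3,v5:inf,v6:22,v7:7,v8:11

step 1: dist = v0:inf,v1:inf,v2:0,v3:inf,v4:3,v5:inf,v6:inf,v7:inf,v8:11
step 2: dist = v0:inf,v1:inf,v2:0,v3:inf,v4:3,v5:inf,v6:inf,v7:7,v8:11
step 3: dist = v0:inf,v1:inf,v2:0,v3:inf,v4:3,v5:inf,v6:inf,v7:7,v8:11
step 4: dist = v0:30,v1:inf,v2:0,v3:inf,v4:3,v5:inf,v6:22,v7:7,v8:11
step 5: dist = v0:29,v1:inf,v2:0,v3:inf,v4:3,v5:inf,v6:22,v7:7,v8:11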